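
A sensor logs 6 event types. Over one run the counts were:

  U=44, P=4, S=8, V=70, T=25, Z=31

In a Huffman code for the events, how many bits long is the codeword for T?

Repeatedly merge the two smallest:
P(4) + S(8) → 12
12 + T(25) → 37
Z(31) + 37 → 68
U(44) + 68 → 112
V(70) + 112 → 182
T's leaf is at depth 4, giving a 4-bit codeword.

4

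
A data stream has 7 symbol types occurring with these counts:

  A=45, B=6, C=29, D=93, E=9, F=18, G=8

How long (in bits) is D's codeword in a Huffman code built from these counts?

1

Repeatedly merge the two smallest:
merge B(6) and G(8): 14
merge E(9) and 14: 23
merge F(18) and 23: 41
merge C(29) and 41: 70
merge A(45) and 70: 115
merge D(93) and 115: 208
D is merged only at the final step, so code length = 1.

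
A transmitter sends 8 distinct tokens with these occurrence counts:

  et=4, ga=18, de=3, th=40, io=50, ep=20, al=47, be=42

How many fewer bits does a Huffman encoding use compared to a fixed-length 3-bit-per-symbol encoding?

Fixed-length: 3 bits × 224 symbols = 672 bits.
Huffman merges:
merge de(3) and et(4): 7
merge 7 and ga(18): 25
merge ep(20) and 25: 45
merge th(40) and be(42): 82
merge 45 and al(47): 92
merge io(50) and 82: 132
merge 92 and 132: 224
Huffman total = 7 + 25 + 45 + 82 + 92 + 132 + 224 = 607 bits.
Saving = 672 − 607 = 65 bits.

65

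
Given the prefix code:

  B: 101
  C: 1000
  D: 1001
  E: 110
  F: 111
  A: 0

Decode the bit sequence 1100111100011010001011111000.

Read left to right; each codeword is recognised as soon as it completes (prefix code):
  110→E | 0→A | 111→F | 1000→C | 110→E | 1000→C | 101→B | 111→F | 1000→C
Decoded message: EAFCECBFC

EAFCECBFC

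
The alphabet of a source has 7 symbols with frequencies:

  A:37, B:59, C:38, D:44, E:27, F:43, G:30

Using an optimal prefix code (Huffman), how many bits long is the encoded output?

Build the Huffman tree bottom-up:
combine E(27), G(30) → 57
combine A(37), C(38) → 75
combine F(43), D(44) → 87
combine 57, B(59) → 116
combine 75, 87 → 162
combine 116, 162 → 278
Total encoded bits = sum of merged weights = 57 + 75 + 87 + 116 + 162 + 278 = 775.

775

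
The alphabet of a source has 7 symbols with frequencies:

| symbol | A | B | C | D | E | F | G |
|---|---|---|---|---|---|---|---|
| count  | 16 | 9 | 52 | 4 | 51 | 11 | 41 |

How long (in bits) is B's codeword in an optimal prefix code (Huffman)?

5

Repeatedly merge the two smallest:
merge D(4) and B(9): 13
merge F(11) and 13: 24
merge A(16) and 24: 40
merge 40 and G(41): 81
merge E(51) and C(52): 103
merge 81 and 103: 184
B's leaf is at depth 5, giving a 5-bit codeword.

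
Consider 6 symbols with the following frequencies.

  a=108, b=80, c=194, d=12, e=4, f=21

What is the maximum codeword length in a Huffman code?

5

Merge the two lowest-weight nodes at each step:
combine e(4), d(12) → 16
combine 16, f(21) → 37
combine 37, b(80) → 117
combine a(108), 117 → 225
combine c(194), 225 → 419
The rarest symbols sit at the bottom; the longest codeword is 5 bits.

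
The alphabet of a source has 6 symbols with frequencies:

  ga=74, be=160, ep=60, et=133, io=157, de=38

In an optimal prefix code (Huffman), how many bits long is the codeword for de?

Repeatedly merge the two smallest:
de(38) + ep(60) → 98
ga(74) + 98 → 172
et(133) + io(157) → 290
be(160) + 172 → 332
290 + 332 → 622
de sits 4 levels below the root, so its codeword is 4 bits.

4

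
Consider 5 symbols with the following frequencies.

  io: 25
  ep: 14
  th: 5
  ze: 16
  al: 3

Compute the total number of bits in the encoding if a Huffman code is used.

131

Greedily combine the two least-frequent nodes:
al(3) + th(5) → 8
8 + ep(14) → 22
ze(16) + 22 → 38
io(25) + 38 → 63
Total encoded bits = sum of merged weights = 8 + 22 + 38 + 63 = 131.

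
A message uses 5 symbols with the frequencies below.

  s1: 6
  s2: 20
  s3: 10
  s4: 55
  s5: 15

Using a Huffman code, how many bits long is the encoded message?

204

Greedily combine the two least-frequent nodes:
merge s1(6) and s3(10): 16
merge s5(15) and 16: 31
merge s2(20) and 31: 51
merge 51 and s4(55): 106
Total encoded bits = sum of merged weights = 16 + 31 + 51 + 106 = 204.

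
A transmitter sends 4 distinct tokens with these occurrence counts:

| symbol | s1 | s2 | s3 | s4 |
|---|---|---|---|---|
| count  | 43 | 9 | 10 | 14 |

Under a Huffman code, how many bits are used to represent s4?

Build the tree from the bottom:
combine s2(9), s3(10) → 19
combine s4(14), 19 → 33
combine 33, s1(43) → 76
s4 sits 2 levels below the root, so its codeword is 2 bits.

2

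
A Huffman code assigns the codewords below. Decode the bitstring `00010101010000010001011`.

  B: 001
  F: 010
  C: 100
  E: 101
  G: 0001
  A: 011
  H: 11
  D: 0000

Read left to right; each codeword is recognised as soon as it completes (prefix code):
  0001→G | 010→F | 101→E | 0000→D | 010→F | 001→B | 011→A
Decoded message: GFEDFBA

GFEDFBA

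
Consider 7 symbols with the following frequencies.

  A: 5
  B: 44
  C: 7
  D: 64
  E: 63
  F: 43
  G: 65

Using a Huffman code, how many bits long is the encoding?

Merge the two smallest weights repeatedly:
A(5) + C(7) → 12
12 + F(43) → 55
B(44) + 55 → 99
E(63) + D(64) → 127
G(65) + 99 → 164
127 + 164 → 291
Total encoded bits = sum of merged weights = 12 + 55 + 99 + 127 + 164 + 291 = 748.

748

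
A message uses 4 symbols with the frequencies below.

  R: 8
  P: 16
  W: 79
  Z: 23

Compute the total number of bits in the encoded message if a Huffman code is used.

Greedily combine the two least-frequent nodes:
combine R(8), P(16) → 24
combine Z(23), 24 → 47
combine 47, W(79) → 126
Each symbol's bit-cost is frequency × depth; summing gives 197 bits (equivalently 24 + 47 + 126).

197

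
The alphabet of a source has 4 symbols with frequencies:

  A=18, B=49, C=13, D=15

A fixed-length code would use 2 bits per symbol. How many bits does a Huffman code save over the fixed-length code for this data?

Fixed-length: 2 bits × 95 symbols = 190 bits.
Huffman merges:
combine C(13), D(15) → 28
combine A(18), 28 → 46
combine 46, B(49) → 95
Huffman total = 28 + 46 + 95 = 169 bits.
Saving = 190 − 169 = 21 bits.

21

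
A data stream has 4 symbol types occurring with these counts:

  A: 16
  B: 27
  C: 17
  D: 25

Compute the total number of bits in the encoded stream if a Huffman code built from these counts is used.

Build the Huffman tree bottom-up:
merge A(16) and C(17): 33
merge D(25) and B(27): 52
merge 33 and 52: 85
The encoded length is the sum of every internal node's weight: 33 + 52 + 85 = 170 bits.

170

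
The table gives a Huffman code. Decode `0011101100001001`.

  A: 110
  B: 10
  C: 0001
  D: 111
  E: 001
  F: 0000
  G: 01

Read left to right; each codeword is recognised as soon as it completes (prefix code):
  001→E | 110→A | 110→A | 0001→C | 001→E
Decoded message: EAACE

EAACE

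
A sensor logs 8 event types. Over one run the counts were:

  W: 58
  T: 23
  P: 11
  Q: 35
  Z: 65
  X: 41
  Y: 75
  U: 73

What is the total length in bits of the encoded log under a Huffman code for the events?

Build the Huffman tree bottom-up:
combine P(11), T(23) → 34
combine 34, Q(35) → 69
combine X(41), W(58) → 99
combine Z(65), 69 → 134
combine U(73), Y(75) → 148
combine 99, 134 → 233
combine 148, 233 → 381
The encoded length is the sum of every internal node's weight: 34 + 69 + 99 + 134 + 148 + 233 + 381 = 1098 bits.

1098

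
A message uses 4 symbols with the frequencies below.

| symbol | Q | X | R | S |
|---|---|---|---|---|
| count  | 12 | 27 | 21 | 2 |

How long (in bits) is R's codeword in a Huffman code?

2

Repeatedly merge the two smallest:
combine S(2), Q(12) → 14
combine 14, R(21) → 35
combine X(27), 35 → 62
R's leaf is at depth 2, giving a 2-bit codeword.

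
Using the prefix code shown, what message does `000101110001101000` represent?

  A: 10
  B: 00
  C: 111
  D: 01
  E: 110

BDDEBEAB

Read left to right; each codeword is recognised as soon as it completes (prefix code):
  00→B | 01→D | 01→D | 110→E | 00→B | 110→E | 10→A | 00→B
Decoded message: BDDEBEAB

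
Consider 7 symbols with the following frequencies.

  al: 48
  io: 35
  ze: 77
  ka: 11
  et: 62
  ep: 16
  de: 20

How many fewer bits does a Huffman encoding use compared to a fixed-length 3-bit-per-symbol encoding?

113

Fixed-length: 3 bits × 269 symbols = 807 bits.
Huffman merges:
merge ka(11) and ep(16): 27
merge de(20) and 27: 47
merge io(35) and 47: 82
merge al(48) and et(62): 110
merge ze(77) and 82: 159
merge 110 and 159: 269
Huffman total = 27 + 47 + 82 + 110 + 159 + 269 = 694 bits.
Saving = 807 − 694 = 113 bits.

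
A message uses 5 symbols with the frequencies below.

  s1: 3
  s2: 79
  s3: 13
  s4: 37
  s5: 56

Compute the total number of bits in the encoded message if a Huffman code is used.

Greedily combine the two least-frequent nodes:
combine s1(3), s3(13) → 16
combine 16, s4(37) → 53
combine 53, s5(56) → 109
combine s2(79), 109 → 188
The encoded length is the sum of every internal node's weight: 16 + 53 + 109 + 188 = 366 bits.

366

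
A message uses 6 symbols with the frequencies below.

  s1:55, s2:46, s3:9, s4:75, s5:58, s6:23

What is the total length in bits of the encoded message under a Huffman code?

Greedily combine the two least-frequent nodes:
merge s3(9) and s6(23): 32
merge 32 and s2(46): 78
merge s1(55) and s5(58): 113
merge s4(75) and 78: 153
merge 113 and 153: 266
Each symbol's bit-cost is frequency × depth; summing gives 642 bits (equivalently 32 + 78 + 113 + 153 + 266).

642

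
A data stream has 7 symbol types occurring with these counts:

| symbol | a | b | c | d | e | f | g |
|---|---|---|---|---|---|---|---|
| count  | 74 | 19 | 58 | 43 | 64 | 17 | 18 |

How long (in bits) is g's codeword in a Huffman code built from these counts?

Huffman merges, smallest pair first:
merge f(17) and g(18): 35
merge b(19) and 35: 54
merge d(43) and 54: 97
merge c(58) and e(64): 122
merge a(74) and 97: 171
merge 122 and 171: 293
g sits 5 levels below the root, so its codeword is 5 bits.

5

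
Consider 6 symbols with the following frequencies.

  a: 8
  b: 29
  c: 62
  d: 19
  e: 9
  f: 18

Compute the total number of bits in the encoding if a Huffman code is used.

328

Greedily combine the two least-frequent nodes:
merge a(8) and e(9): 17
merge 17 and f(18): 35
merge d(19) and b(29): 48
merge 35 and 48: 83
merge c(62) and 83: 145
Each symbol's bit-cost is frequency × depth; summing gives 328 bits (equivalently 17 + 35 + 48 + 83 + 145).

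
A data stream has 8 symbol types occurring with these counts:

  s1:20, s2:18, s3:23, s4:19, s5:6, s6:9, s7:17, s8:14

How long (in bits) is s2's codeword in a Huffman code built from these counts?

Repeatedly merge the two smallest:
s5(6) + s6(9) → 15
s8(14) + 15 → 29
s7(17) + s2(18) → 35
s4(19) + s1(20) → 39
s3(23) + 29 → 52
35 + 39 → 74
52 + 74 → 126
s2's leaf is at depth 3, giving a 3-bit codeword.

3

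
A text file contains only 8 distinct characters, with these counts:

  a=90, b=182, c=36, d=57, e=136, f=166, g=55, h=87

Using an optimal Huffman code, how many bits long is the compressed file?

Merge the two smallest weights repeatedly:
merge c(36) and g(55): 91
merge d(57) and h(87): 144
merge a(90) and 91: 181
merge e(136) and 144: 280
merge f(166) and 181: 347
merge b(182) and 280: 462
merge 347 and 462: 809
Each symbol's bit-cost is frequency × depth; summing gives 2314 bits (equivalently 91 + 144 + 181 + 280 + 347 + 462 + 809).

2314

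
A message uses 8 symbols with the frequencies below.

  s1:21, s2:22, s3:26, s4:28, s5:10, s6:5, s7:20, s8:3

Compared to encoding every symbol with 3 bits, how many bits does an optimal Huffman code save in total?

28

Fixed-length: 3 bits × 135 symbols = 405 bits.
Huffman merges:
combine s8(3), s6(5) → 8
combine 8, s5(10) → 18
combine 18, s7(20) → 38
combine s1(21), s2(22) → 43
combine s3(26), s4(28) → 54
combine 38, 43 → 81
combine 54, 81 → 135
Huffman total = 8 + 18 + 38 + 43 + 54 + 81 + 135 = 377 bits.
Saving = 405 − 377 = 28 bits.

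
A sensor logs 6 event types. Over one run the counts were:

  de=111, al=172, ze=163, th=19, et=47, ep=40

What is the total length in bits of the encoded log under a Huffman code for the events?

1269

Merge the two smallest weights repeatedly:
combine th(19), ep(40) → 59
combine et(47), 59 → 106
combine 106, de(111) → 217
combine ze(163), al(172) → 335
combine 217, 335 → 552
The encoded length is the sum of every internal node's weight: 59 + 106 + 217 + 335 + 552 = 1269 bits.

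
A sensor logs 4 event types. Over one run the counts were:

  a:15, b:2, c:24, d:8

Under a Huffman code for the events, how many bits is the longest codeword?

3

Merge the two lowest-weight nodes at each step:
merge b(2) and d(8): 10
merge 10 and a(15): 25
merge c(24) and 25: 49
The first pair merged (b, d) ends up deepest, at depth 3.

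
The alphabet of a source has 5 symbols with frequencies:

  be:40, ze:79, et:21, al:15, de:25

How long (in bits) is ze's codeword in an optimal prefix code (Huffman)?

1

Repeatedly merge the two smallest:
combine al(15), et(21) → 36
combine de(25), 36 → 61
combine be(40), 61 → 101
combine ze(79), 101 → 180
ze sits one level below the root: a 1-bit codeword.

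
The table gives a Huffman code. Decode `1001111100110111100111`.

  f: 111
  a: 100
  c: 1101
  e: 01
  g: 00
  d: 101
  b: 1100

Read left to right; each codeword is recognised as soon as it completes (prefix code):
  100→a | 111→f | 1100→b | 1101→c | 111→f | 00→g | 111→f
Decoded message: afbcfgf

afbcfgf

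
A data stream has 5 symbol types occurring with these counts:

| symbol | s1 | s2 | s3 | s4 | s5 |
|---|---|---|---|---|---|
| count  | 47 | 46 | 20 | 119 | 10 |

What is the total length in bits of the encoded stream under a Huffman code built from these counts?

471

Merge the two smallest weights repeatedly:
merge s5(10) and s3(20): 30
merge 30 and s2(46): 76
merge s1(47) and 76: 123
merge s4(119) and 123: 242
The encoded length is the sum of every internal node's weight: 30 + 76 + 123 + 242 = 471 bits.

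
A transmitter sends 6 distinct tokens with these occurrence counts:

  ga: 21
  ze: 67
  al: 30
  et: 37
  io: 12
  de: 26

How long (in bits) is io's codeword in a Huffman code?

Huffman merges, smallest pair first:
io(12) + ga(21) → 33
de(26) + al(30) → 56
33 + et(37) → 70
56 + ze(67) → 123
70 + 123 → 193
io's leaf is at depth 3, giving a 3-bit codeword.

3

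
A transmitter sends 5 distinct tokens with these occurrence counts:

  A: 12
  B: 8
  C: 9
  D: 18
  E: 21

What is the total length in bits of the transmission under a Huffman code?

153

Build the Huffman tree bottom-up:
combine B(8), C(9) → 17
combine A(12), 17 → 29
combine D(18), E(21) → 39
combine 29, 39 → 68
Total encoded bits = sum of merged weights = 17 + 29 + 39 + 68 = 153.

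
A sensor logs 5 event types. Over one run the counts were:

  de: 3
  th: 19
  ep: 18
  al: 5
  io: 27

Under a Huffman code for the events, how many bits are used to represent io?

Repeatedly merge the two smallest:
de(3) + al(5) → 8
8 + ep(18) → 26
th(19) + 26 → 45
io(27) + 45 → 72
io is merged only at the final step, so code length = 1.

1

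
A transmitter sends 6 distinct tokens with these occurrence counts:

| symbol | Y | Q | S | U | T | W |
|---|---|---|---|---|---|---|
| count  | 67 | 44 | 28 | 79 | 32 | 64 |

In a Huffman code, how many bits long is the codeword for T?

4

Repeatedly merge the two smallest:
S(28) + T(32) → 60
Q(44) + 60 → 104
W(64) + Y(67) → 131
U(79) + 104 → 183
131 + 183 → 314
T sits 4 levels below the root, so its codeword is 4 bits.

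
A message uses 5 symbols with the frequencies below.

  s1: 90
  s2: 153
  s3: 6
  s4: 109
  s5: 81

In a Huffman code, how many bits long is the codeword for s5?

3

Repeatedly merge the two smallest:
combine s3(6), s5(81) → 87
combine 87, s1(90) → 177
combine s4(109), s2(153) → 262
combine 177, 262 → 439
s5 sits 3 levels below the root, so its codeword is 3 bits.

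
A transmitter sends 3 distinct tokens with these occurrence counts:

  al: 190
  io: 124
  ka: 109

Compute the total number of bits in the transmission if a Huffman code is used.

Greedily combine the two least-frequent nodes:
ka(109) + io(124) → 233
al(190) + 233 → 423
Total encoded bits = sum of merged weights = 233 + 423 = 656.

656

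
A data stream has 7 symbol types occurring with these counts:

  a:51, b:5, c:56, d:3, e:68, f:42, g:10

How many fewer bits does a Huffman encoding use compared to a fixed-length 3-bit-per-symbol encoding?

Fixed-length: 3 bits × 235 symbols = 705 bits.
Huffman merges:
d(3) + b(5) → 8
8 + g(10) → 18
18 + f(42) → 60
a(51) + c(56) → 107
60 + e(68) → 128
107 + 128 → 235
Huffman total = 8 + 18 + 60 + 107 + 128 + 235 = 556 bits.
Saving = 705 − 556 = 149 bits.

149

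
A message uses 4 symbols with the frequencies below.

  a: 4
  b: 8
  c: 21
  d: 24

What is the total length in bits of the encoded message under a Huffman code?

102

Merge the two smallest weights repeatedly:
a(4) + b(8) → 12
12 + c(21) → 33
d(24) + 33 → 57
Total encoded bits = sum of merged weights = 12 + 33 + 57 = 102.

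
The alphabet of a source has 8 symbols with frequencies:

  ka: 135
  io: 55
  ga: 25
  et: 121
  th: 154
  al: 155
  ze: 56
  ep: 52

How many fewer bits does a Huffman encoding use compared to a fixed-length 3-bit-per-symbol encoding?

121

Fixed-length: 3 bits × 753 symbols = 2259 bits.
Huffman merges:
ga(25) + ep(52) → 77
io(55) + ze(56) → 111
77 + 111 → 188
et(121) + ka(135) → 256
th(154) + al(155) → 309
188 + 256 → 444
309 + 444 → 753
Huffman total = 77 + 111 + 188 + 256 + 309 + 444 + 753 = 2138 bits.
Saving = 2259 − 2138 = 121 bits.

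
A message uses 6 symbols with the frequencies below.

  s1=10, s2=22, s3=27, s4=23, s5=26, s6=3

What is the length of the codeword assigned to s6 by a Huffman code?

Repeatedly merge the two smallest:
s6(3) + s1(10) → 13
13 + s2(22) → 35
s4(23) + s5(26) → 49
s3(27) + 35 → 62
49 + 62 → 111
The subtree containing s6 is merged 4 times, so code length = 4.

4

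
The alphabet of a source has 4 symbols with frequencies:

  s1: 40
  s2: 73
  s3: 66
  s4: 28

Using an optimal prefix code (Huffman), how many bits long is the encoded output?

409

Greedily combine the two least-frequent nodes:
merge s4(28) and s1(40): 68
merge s3(66) and 68: 134
merge s2(73) and 134: 207
The encoded length is the sum of every internal node's weight: 68 + 134 + 207 = 409 bits.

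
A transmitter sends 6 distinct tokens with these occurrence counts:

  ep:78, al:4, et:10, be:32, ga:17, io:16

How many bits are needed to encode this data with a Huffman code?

327

Merge the two smallest weights repeatedly:
combine al(4), et(10) → 14
combine 14, io(16) → 30
combine ga(17), 30 → 47
combine be(32), 47 → 79
combine ep(78), 79 → 157
The encoded length is the sum of every internal node's weight: 14 + 30 + 47 + 79 + 157 = 327 bits.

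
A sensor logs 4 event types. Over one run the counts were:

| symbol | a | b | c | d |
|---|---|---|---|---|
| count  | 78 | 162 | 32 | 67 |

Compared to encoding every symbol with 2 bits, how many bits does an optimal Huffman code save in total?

Fixed-length: 2 bits × 339 symbols = 678 bits.
Huffman merges:
combine c(32), d(67) → 99
combine a(78), 99 → 177
combine b(162), 177 → 339
Huffman total = 99 + 177 + 339 = 615 bits.
Saving = 678 − 615 = 63 bits.

63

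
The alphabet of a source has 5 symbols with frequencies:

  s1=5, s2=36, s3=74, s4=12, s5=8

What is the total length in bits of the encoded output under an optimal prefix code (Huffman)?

Merge the two smallest weights repeatedly:
merge s1(5) and s5(8): 13
merge s4(12) and 13: 25
merge 25 and s2(36): 61
merge 61 and s3(74): 135
The encoded length is the sum of every internal node's weight: 13 + 25 + 61 + 135 = 234 bits.

234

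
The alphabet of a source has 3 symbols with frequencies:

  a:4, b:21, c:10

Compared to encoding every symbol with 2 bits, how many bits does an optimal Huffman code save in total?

21

Fixed-length: 2 bits × 35 symbols = 70 bits.
Huffman merges:
merge a(4) and c(10): 14
merge 14 and b(21): 35
Huffman total = 14 + 35 = 49 bits.
Saving = 70 − 49 = 21 bits.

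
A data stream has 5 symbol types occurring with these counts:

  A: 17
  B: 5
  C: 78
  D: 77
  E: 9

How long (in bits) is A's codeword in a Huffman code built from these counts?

Build the tree from the bottom:
merge B(5) and E(9): 14
merge 14 and A(17): 31
merge 31 and D(77): 108
merge C(78) and 108: 186
A sits 3 levels below the root, so its codeword is 3 bits.

3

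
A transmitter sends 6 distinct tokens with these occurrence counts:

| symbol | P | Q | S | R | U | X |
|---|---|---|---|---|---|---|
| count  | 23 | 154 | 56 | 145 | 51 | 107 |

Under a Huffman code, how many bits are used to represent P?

Repeatedly merge the two smallest:
combine P(23), U(51) → 74
combine S(56), 74 → 130
combine X(107), 130 → 237
combine R(145), Q(154) → 299
combine 237, 299 → 536
P's leaf is at depth 4, giving a 4-bit codeword.

4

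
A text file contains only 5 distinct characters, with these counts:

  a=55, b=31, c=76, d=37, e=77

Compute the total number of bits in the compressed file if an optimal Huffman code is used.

620

Merge the two smallest weights repeatedly:
b(31) + d(37) → 68
a(55) + 68 → 123
c(76) + e(77) → 153
123 + 153 → 276
Each symbol's bit-cost is frequency × depth; summing gives 620 bits (equivalently 68 + 123 + 153 + 276).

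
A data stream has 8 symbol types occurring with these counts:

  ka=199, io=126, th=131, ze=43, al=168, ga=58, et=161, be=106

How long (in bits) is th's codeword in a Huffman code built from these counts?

Huffman merges, smallest pair first:
merge ze(43) and ga(58): 101
merge 101 and be(106): 207
merge io(126) and th(131): 257
merge et(161) and al(168): 329
merge ka(199) and 207: 406
merge 257 and 329: 586
merge 406 and 586: 992
The subtree containing th is merged 3 times, so code length = 3.

3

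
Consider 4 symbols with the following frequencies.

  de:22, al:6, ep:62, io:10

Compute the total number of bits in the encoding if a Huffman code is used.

Build the Huffman tree bottom-up:
merge al(6) and io(10): 16
merge 16 and de(22): 38
merge 38 and ep(62): 100
Each symbol's bit-cost is frequency × depth; summing gives 154 bits (equivalently 16 + 38 + 100).

154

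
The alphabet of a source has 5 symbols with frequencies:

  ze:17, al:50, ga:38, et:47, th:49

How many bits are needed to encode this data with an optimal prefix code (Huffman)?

Merge the two smallest weights repeatedly:
ze(17) + ga(38) → 55
et(47) + th(49) → 96
al(50) + 55 → 105
96 + 105 → 201
Total encoded bits = sum of merged weights = 55 + 96 + 105 + 201 = 457.

457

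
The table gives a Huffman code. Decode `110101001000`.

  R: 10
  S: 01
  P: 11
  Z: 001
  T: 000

PSSZT

Read left to right; each codeword is recognised as soon as it completes (prefix code):
  11→P | 01→S | 01→S | 001→Z | 000→T
Decoded message: PSSZT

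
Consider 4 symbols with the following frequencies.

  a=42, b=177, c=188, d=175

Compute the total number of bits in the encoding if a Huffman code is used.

1164

Build the Huffman tree bottom-up:
combine a(42), d(175) → 217
combine b(177), c(188) → 365
combine 217, 365 → 582
Each symbol's bit-cost is frequency × depth; summing gives 1164 bits (equivalently 217 + 365 + 582).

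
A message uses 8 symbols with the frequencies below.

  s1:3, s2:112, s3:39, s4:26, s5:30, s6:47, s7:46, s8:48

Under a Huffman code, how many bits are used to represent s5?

Repeatedly merge the two smallest:
combine s1(3), s4(26) → 29
combine 29, s5(30) → 59
combine s3(39), s7(46) → 85
combine s6(47), s8(48) → 95
combine 59, 85 → 144
combine 95, s2(112) → 207
combine 144, 207 → 351
The subtree containing s5 is merged 3 times, so code length = 3.

3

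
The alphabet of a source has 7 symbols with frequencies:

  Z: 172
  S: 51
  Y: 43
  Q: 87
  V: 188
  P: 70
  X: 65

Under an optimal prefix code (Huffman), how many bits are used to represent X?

3

Build the tree from the bottom:
Y(43) + S(51) → 94
X(65) + P(70) → 135
Q(87) + 94 → 181
135 + Z(172) → 307
181 + V(188) → 369
307 + 369 → 676
X sits 3 levels below the root, so its codeword is 3 bits.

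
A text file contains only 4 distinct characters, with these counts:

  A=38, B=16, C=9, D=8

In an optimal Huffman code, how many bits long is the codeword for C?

3

Build the tree from the bottom:
combine D(8), C(9) → 17
combine B(16), 17 → 33
combine 33, A(38) → 71
C's leaf is at depth 3, giving a 3-bit codeword.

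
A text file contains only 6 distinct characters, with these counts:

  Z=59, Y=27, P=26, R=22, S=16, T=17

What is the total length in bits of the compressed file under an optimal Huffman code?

Greedily combine the two least-frequent nodes:
combine S(16), T(17) → 33
combine R(22), P(26) → 48
combine Y(27), 33 → 60
combine 48, Z(59) → 107
combine 60, 107 → 167
Total encoded bits = sum of merged weights = 33 + 48 + 60 + 107 + 167 = 415.

415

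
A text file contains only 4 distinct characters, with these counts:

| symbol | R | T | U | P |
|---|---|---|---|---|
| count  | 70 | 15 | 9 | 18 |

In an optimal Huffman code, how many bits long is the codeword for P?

2

Build the tree from the bottom:
merge U(9) and T(15): 24
merge P(18) and 24: 42
merge 42 and R(70): 112
P sits 2 levels below the root, so its codeword is 2 bits.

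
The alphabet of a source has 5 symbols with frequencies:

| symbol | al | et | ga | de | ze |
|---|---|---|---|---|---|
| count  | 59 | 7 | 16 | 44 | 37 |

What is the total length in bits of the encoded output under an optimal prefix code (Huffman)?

349

Merge the two smallest weights repeatedly:
combine et(7), ga(16) → 23
combine 23, ze(37) → 60
combine de(44), al(59) → 103
combine 60, 103 → 163
Total encoded bits = sum of merged weights = 23 + 60 + 103 + 163 = 349.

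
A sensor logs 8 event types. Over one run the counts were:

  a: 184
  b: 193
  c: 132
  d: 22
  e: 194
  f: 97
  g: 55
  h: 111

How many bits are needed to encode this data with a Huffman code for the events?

2828

Greedily combine the two least-frequent nodes:
merge d(22) and g(55): 77
merge 77 and f(97): 174
merge h(111) and c(132): 243
merge 174 and a(184): 358
merge b(193) and e(194): 387
merge 243 and 358: 601
merge 387 and 601: 988
Total encoded bits = sum of merged weights = 77 + 174 + 243 + 358 + 387 + 601 + 988 = 2828.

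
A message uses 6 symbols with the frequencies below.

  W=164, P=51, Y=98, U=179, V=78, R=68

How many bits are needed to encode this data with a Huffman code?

1571

Build the Huffman tree bottom-up:
P(51) + R(68) → 119
V(78) + Y(98) → 176
119 + W(164) → 283
176 + U(179) → 355
283 + 355 → 638
The encoded length is the sum of every internal node's weight: 119 + 176 + 283 + 355 + 638 = 1571 bits.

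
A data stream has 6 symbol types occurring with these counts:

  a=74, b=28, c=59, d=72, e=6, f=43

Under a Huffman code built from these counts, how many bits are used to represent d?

Repeatedly merge the two smallest:
combine e(6), b(28) → 34
combine 34, f(43) → 77
combine c(59), d(72) → 131
combine a(74), 77 → 151
combine 131, 151 → 282
The subtree containing d is merged 2 times, so code length = 2.

2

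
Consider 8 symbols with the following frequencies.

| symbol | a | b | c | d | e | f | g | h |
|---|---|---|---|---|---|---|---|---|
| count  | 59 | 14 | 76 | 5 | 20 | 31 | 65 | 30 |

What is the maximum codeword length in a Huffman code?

Merge the two lowest-weight nodes at each step:
combine d(5), b(14) → 19
combine 19, e(20) → 39
combine h(30), f(31) → 61
combine 39, a(59) → 98
combine 61, g(65) → 126
combine c(76), 98 → 174
combine 126, 174 → 300
The first pair merged (d, b) ends up deepest, at depth 5.

5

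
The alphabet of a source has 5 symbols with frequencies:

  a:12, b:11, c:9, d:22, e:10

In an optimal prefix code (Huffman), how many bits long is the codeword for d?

2

Huffman merges, smallest pair first:
combine c(9), e(10) → 19
combine b(11), a(12) → 23
combine 19, d(22) → 41
combine 23, 41 → 64
d's leaf is at depth 2, giving a 2-bit codeword.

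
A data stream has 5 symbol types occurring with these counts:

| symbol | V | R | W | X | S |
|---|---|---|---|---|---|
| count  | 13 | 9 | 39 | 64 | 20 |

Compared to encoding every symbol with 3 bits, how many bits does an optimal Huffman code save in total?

Fixed-length: 3 bits × 145 symbols = 435 bits.
Huffman merges:
merge R(9) and V(13): 22
merge S(20) and 22: 42
merge W(39) and 42: 81
merge X(64) and 81: 145
Huffman total = 22 + 42 + 81 + 145 = 290 bits.
Saving = 435 − 290 = 145 bits.

145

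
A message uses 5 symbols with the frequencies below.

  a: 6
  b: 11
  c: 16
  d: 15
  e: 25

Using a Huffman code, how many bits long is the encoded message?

163

Merge the two smallest weights repeatedly:
a(6) + b(11) → 17
d(15) + c(16) → 31
17 + e(25) → 42
31 + 42 → 73
The encoded length is the sum of every internal node's weight: 17 + 31 + 42 + 73 = 163 bits.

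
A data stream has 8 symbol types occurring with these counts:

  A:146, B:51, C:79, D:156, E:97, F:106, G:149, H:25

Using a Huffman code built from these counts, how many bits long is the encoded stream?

Build the Huffman tree bottom-up:
combine H(25), B(51) → 76
combine 76, C(79) → 155
combine E(97), F(106) → 203
combine A(146), G(149) → 295
combine 155, D(156) → 311
combine 203, 295 → 498
combine 311, 498 → 809
Total encoded bits = sum of merged weights = 76 + 155 + 203 + 295 + 311 + 498 + 809 = 2347.

2347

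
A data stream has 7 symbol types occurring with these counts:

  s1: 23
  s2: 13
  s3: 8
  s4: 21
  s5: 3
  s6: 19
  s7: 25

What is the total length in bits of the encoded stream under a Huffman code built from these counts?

299

Greedily combine the two least-frequent nodes:
combine s5(3), s3(8) → 11
combine 11, s2(13) → 24
combine s6(19), s4(21) → 40
combine s1(23), 24 → 47
combine s7(25), 40 → 65
combine 47, 65 → 112
Each symbol's bit-cost is frequency × depth; summing gives 299 bits (equivalently 11 + 24 + 40 + 47 + 65 + 112).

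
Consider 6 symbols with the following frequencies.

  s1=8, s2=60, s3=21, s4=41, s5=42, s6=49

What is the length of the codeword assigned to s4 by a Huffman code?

3

Repeatedly merge the two smallest:
s1(8) + s3(21) → 29
29 + s4(41) → 70
s5(42) + s6(49) → 91
s2(60) + 70 → 130
91 + 130 → 221
s4 sits 3 levels below the root, so its codeword is 3 bits.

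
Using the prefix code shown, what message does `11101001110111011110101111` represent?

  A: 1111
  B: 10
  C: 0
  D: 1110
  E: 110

Read left to right; each codeword is recognised as soon as it completes (prefix code):
  1110→D | 10→B | 0→C | 1110→D | 1110→D | 1111→A | 0→C | 10→B | 1111→A
Decoded message: DBCDDACBA

DBCDDACBA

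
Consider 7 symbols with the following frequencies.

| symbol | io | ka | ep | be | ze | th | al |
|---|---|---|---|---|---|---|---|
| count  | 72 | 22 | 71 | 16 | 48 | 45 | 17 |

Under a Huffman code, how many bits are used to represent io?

Build the tree from the bottom:
combine be(16), al(17) → 33
combine ka(22), 33 → 55
combine th(45), ze(48) → 93
combine 55, ep(71) → 126
combine io(72), 93 → 165
combine 126, 165 → 291
io's leaf is at depth 2, giving a 2-bit codeword.

2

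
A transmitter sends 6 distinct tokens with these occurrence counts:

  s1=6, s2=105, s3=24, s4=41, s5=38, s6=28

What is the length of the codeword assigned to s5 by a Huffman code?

3

Build the tree from the bottom:
s1(6) + s3(24) → 30
s6(28) + 30 → 58
s5(38) + s4(41) → 79
58 + 79 → 137
s2(105) + 137 → 242
s5 sits 3 levels below the root, so its codeword is 3 bits.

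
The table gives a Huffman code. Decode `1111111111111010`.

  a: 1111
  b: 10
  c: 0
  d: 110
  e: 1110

Read left to right; each codeword is recognised as soon as it completes (prefix code):
  1111→a | 1111→a | 1111→a | 10→b | 10→b
Decoded message: aaabb

aaabb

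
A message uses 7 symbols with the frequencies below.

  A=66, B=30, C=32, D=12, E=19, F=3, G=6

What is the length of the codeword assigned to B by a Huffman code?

Huffman merges, smallest pair first:
merge F(3) and G(6): 9
merge 9 and D(12): 21
merge E(19) and 21: 40
merge B(30) and C(32): 62
merge 40 and 62: 102
merge A(66) and 102: 168
B's leaf is at depth 3, giving a 3-bit codeword.

3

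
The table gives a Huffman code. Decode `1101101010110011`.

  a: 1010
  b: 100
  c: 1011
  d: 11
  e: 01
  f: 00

deacfd

Read left to right; each codeword is recognised as soon as it completes (prefix code):
  11→d | 01→e | 1010→a | 1011→c | 00→f | 11→d
Decoded message: deacfd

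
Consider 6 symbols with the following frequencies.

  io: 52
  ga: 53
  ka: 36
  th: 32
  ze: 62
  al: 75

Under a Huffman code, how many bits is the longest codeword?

Merge the two lowest-weight nodes at each step:
combine th(32), ka(36) → 68
combine io(52), ga(53) → 105
combine ze(62), 68 → 130
combine al(75), 105 → 180
combine 130, 180 → 310
Maximum depth reached is 3.

3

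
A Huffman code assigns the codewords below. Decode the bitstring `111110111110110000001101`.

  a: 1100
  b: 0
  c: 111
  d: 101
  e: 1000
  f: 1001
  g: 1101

Read left to right; each codeword is recognised as soon as it completes (prefix code):
  111→c | 1101→g | 111→c | 101→d | 1000→e | 0→b | 0→b | 0→b | 1101→g
Decoded message: cgcdebbbg

cgcdebbbg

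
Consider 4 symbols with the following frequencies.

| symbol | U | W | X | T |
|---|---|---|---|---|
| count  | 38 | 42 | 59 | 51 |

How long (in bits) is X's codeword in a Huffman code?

Huffman merges, smallest pair first:
U(38) + W(42) → 80
T(51) + X(59) → 110
80 + 110 → 190
The subtree containing X is merged 2 times, so code length = 2.

2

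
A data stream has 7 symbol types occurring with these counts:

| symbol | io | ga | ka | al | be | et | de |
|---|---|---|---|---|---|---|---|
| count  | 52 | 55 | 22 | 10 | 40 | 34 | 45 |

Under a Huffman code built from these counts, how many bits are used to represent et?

3

Build the tree from the bottom:
combine al(10), ka(22) → 32
combine 32, et(34) → 66
combine be(40), de(45) → 85
combine io(52), ga(55) → 107
combine 66, 85 → 151
combine 107, 151 → 258
The subtree containing et is merged 3 times, so code length = 3.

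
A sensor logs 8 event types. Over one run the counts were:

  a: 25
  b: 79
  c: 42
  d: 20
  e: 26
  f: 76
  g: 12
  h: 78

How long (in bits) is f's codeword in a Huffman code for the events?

2

Huffman merges, smallest pair first:
g(12) + d(20) → 32
a(25) + e(26) → 51
32 + c(42) → 74
51 + 74 → 125
f(76) + h(78) → 154
b(79) + 125 → 204
154 + 204 → 358
f's leaf is at depth 2, giving a 2-bit codeword.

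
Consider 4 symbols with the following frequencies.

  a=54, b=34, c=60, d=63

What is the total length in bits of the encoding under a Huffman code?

422

Greedily combine the two least-frequent nodes:
merge b(34) and a(54): 88
merge c(60) and d(63): 123
merge 88 and 123: 211
Each symbol's bit-cost is frequency × depth; summing gives 422 bits (equivalently 88 + 123 + 211).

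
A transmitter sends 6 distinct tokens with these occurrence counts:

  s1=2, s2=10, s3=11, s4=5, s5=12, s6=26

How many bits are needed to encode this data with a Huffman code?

Build the Huffman tree bottom-up:
combine s1(2), s4(5) → 7
combine 7, s2(10) → 17
combine s3(11), s5(12) → 23
combine 17, 23 → 40
combine s6(26), 40 → 66
Each symbol's bit-cost is frequency × depth; summing gives 153 bits (equivalently 7 + 17 + 23 + 40 + 66).

153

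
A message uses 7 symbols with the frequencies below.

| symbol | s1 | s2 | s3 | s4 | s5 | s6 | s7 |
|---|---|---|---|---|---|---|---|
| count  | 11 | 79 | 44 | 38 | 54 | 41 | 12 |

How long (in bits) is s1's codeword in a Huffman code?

4

Build the tree from the bottom:
combine s1(11), s7(12) → 23
combine 23, s4(38) → 61
combine s6(41), s3(44) → 85
combine s5(54), 61 → 115
combine s2(79), 85 → 164
combine 115, 164 → 279
s1 sits 4 levels below the root, so its codeword is 4 bits.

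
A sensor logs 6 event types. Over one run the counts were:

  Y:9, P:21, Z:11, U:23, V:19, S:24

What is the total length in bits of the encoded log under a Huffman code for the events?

273

Merge the two smallest weights repeatedly:
merge Y(9) and Z(11): 20
merge V(19) and 20: 39
merge P(21) and U(23): 44
merge S(24) and 39: 63
merge 44 and 63: 107
Total encoded bits = sum of merged weights = 20 + 39 + 44 + 63 + 107 = 273.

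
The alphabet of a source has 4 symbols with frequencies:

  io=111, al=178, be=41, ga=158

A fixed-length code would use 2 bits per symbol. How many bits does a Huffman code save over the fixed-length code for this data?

Fixed-length: 2 bits × 488 symbols = 976 bits.
Huffman merges:
be(41) + io(111) → 152
152 + ga(158) → 310
al(178) + 310 → 488
Huffman total = 152 + 310 + 488 = 950 bits.
Saving = 976 − 950 = 26 bits.

26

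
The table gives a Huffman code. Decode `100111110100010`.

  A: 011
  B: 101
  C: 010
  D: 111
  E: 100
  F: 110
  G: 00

EDFEC

Read left to right; each codeword is recognised as soon as it completes (prefix code):
  100→E | 111→D | 110→F | 100→E | 010→C
Decoded message: EDFEC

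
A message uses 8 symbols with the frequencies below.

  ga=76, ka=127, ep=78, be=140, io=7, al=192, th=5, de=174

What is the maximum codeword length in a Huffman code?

Merge the two lowest-weight nodes at each step:
combine th(5), io(7) → 12
combine 12, ga(76) → 88
combine ep(78), 88 → 166
combine ka(127), be(140) → 267
combine 166, de(174) → 340
combine al(192), 267 → 459
combine 340, 459 → 799
The first pair merged (th, io) ends up deepest, at depth 5.

5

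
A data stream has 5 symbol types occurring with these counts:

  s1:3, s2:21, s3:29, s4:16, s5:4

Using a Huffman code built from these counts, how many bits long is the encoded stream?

Merge the two smallest weights repeatedly:
combine s1(3), s5(4) → 7
combine 7, s4(16) → 23
combine s2(21), 23 → 44
combine s3(29), 44 → 73
Each symbol's bit-cost is frequency × depth; summing gives 147 bits (equivalently 7 + 23 + 44 + 73).

147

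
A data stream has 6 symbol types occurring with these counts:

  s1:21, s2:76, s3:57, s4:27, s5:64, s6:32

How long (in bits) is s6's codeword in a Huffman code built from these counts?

Build the tree from the bottom:
combine s1(21), s4(27) → 48
combine s6(32), 48 → 80
combine s3(57), s5(64) → 121
combine s2(76), 80 → 156
combine 121, 156 → 277
s6 sits 3 levels below the root, so its codeword is 3 bits.

3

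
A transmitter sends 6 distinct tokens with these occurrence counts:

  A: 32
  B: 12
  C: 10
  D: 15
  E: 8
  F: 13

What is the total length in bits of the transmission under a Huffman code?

223

Merge the two smallest weights repeatedly:
combine E(8), C(10) → 18
combine B(12), F(13) → 25
combine D(15), 18 → 33
combine 25, A(32) → 57
combine 33, 57 → 90
Total encoded bits = sum of merged weights = 18 + 25 + 33 + 57 + 90 = 223.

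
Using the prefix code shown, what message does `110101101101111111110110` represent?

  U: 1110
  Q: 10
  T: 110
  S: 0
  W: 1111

Read left to right; each codeword is recognised as soon as it completes (prefix code):
  110→T | 10→Q | 110→T | 110→T | 1111→W | 1111→W | 10→Q | 110→T
Decoded message: TQTTWWQT

TQTTWWQT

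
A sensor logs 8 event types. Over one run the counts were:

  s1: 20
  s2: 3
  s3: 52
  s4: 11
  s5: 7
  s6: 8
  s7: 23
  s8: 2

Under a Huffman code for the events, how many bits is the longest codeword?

5

Merge the two lowest-weight nodes at each step:
merge s8(2) and s2(3): 5
merge 5 and s5(7): 12
merge s6(8) and s4(11): 19
merge 12 and 19: 31
merge s1(20) and s7(23): 43
merge 31 and 43: 74
merge s3(52) and 74: 126
The rarest symbols sit at the bottom; the longest codeword is 5 bits.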